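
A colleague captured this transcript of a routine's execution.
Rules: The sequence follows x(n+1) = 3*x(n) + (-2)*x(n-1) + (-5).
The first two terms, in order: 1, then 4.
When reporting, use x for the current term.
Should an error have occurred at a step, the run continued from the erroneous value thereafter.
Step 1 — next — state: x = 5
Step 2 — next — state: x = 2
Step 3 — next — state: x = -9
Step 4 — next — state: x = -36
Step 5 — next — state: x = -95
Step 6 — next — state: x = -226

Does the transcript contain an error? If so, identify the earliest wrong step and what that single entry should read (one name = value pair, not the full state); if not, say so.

step 6, x = -218

Recomputing the run from the initial state:
step 1: x = 5
step 2: x = 2
step 3: x = -9
step 4: x = -36
step 5: x = -95
step 6: x = -218
The first disagreement with the transcript is at step 6, where the value should be x = -218.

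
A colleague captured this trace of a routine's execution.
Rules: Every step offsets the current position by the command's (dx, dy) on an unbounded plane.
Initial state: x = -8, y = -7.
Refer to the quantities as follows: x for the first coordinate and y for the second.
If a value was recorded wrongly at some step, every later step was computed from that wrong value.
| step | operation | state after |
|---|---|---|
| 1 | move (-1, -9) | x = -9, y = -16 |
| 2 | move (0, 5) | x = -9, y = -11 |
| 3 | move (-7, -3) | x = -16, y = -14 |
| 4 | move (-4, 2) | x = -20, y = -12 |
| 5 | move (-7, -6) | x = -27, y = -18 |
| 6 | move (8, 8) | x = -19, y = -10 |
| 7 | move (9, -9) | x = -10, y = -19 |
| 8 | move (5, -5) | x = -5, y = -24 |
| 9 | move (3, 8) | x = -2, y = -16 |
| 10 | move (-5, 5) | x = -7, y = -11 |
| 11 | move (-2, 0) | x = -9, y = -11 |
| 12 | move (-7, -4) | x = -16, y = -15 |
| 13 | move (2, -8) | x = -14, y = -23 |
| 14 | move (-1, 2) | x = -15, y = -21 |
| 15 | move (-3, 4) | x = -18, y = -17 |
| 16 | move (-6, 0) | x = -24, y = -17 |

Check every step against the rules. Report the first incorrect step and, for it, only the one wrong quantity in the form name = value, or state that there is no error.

no error

Recomputing the run from the initial state:
step 1: x = -9, y = -16
step 2: x = -9, y = -11
step 3: x = -16, y = -14
step 4: x = -20, y = -12
step 5: x = -27, y = -18
step 6: x = -19, y = -10
step 7: x = -10, y = -19
step 8: x = -5, y = -24
step 9: x = -2, y = -16
step 10: x = -7, y = -11
step 11: x = -9, y = -11
step 12: x = -16, y = -15
step 13: x = -14, y = -23
step 14: x = -15, y = -21
step 15: x = -18, y = -17
step 16: x = -24, y = -17
This matches the trace at every step.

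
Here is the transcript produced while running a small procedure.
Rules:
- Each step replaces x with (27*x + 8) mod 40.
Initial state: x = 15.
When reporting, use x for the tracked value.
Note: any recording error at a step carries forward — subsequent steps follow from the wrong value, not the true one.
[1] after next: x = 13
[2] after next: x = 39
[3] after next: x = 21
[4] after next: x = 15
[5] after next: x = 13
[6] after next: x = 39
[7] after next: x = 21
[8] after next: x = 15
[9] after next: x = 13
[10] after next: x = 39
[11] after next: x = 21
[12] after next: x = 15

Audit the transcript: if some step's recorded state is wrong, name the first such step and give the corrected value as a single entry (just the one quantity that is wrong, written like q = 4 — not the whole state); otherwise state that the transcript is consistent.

no error

step 1: x = (27*15 + 8) mod 40 = 13 -> checks out
step 2: x = (27*13 + 8) mod 40 = 39 -> verified
step 3: x = (27*39 + 8) mod 40 = 21 -> verified
step 4: x = (27*21 + 8) mod 40 = 15 -> agrees with the transcript
step 5: x = (27*15 + 8) mod 40 = 13 -> checks out
step 6: x = (27*13 + 8) mod 40 = 39 -> no discrepancy
step 7: x = (27*39 + 8) mod 40 = 21 -> no discrepancy
step 8: x = (27*21 + 8) mod 40 = 15 -> consistent with the transcript
step 9: x = (27*15 + 8) mod 40 = 13 -> no discrepancy
step 10: x = (27*13 + 8) mod 40 = 39 -> confirmed correct
step 11: x = (27*39 + 8) mod 40 = 21 -> in agreement
step 12: x = (27*21 + 8) mod 40 = 15 -> matches
Nothing is out of place; the run is error-free.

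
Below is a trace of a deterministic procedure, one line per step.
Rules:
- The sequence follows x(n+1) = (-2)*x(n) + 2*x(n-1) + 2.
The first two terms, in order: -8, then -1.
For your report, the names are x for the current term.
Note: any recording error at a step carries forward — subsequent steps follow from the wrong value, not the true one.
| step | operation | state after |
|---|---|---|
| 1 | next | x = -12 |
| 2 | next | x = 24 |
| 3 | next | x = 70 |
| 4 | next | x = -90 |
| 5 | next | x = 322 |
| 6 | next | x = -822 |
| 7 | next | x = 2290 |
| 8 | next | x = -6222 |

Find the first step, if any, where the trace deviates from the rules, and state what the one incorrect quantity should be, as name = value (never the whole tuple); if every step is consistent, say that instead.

Recomputing the run from the initial state:
step 1: x = -12
step 2: x = 24
step 3: x = -70
step 4: x = 190
step 5: x = -518
step 6: x = 1418
step 7: x = -3870
step 8: x = 10578
The first disagreement with the trace is at step 3, where the value should be x = -70.

step 3, x = -70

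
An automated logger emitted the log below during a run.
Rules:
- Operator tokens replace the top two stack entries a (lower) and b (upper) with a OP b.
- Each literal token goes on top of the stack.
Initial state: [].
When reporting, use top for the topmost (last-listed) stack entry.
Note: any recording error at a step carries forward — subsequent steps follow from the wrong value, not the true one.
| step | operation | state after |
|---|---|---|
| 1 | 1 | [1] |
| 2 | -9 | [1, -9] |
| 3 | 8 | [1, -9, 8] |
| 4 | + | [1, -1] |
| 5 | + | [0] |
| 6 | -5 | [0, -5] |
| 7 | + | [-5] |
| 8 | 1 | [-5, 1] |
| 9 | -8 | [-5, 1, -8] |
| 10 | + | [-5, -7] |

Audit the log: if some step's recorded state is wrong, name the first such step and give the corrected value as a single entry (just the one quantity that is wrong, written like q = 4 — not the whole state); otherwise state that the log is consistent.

no error

Recomputing the run from the initial state:
step 1: [1]
step 2: [1, -9]
step 3: [1, -9, 8]
step 4: [1, -1]
step 5: [0]
step 6: [0, -5]
step 7: [-5]
step 8: [-5, 1]
step 9: [-5, 1, -8]
step 10: [-5, -7]
This matches the log at every step.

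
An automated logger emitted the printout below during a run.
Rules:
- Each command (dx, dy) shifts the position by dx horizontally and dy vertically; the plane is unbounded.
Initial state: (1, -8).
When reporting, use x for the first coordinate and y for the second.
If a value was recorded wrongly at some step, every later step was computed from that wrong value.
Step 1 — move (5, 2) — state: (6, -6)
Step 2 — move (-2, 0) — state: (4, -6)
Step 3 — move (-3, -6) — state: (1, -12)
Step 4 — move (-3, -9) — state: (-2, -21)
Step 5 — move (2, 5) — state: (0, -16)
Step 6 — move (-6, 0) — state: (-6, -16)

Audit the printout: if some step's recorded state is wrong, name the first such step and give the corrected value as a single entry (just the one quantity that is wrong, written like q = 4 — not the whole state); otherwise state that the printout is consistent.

no error

Step 1: x = 1 + (5) = 6, y = -8 + (2) = -6 — agrees with the printout.
Step 2: x = 6 + (-2) = 4, y = -6 + (0) = -6 — exactly as logged.
Step 3: x = 4 + (-3) = 1, y = -6 + (-6) = -12 — checks out.
Step 4: x = 1 + (-3) = -2, y = -12 + (-9) = -21 — same as recorded.
Step 5: x = -2 + (2) = 0, y = -21 + (5) = -16 — matches.
Step 6: x = 0 + (-6) = -6, y = -16 + (0) = -16 — agrees with the printout.
All steps check out; nothing to correct.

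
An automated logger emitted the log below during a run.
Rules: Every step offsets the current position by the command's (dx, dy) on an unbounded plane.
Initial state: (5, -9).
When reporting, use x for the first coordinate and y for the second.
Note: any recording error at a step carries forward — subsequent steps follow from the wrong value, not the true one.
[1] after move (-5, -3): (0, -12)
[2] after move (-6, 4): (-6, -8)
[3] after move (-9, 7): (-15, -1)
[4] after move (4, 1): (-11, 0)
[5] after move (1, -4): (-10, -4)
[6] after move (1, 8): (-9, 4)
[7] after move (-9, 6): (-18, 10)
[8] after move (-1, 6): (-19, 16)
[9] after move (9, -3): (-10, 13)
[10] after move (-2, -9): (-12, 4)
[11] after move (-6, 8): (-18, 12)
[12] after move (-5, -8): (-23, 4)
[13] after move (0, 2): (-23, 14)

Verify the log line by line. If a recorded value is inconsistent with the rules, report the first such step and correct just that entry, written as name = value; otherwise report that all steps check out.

step 13, y = 6

step 1: x = 5 + (-5) = 0, y = -9 + (-3) = -12 -> no discrepancy
step 2: x = 0 + (-6) = -6, y = -12 + (4) = -8 -> in agreement
step 3: x = -6 + (-9) = -15, y = -8 + (7) = -1 -> confirmed correct
step 4: x = -15 + (4) = -11, y = -1 + (1) = 0 -> agrees with the log
step 5: x = -11 + (1) = -10, y = 0 + (-4) = -4 -> verified
step 6: x = -10 + (1) = -9, y = -4 + (8) = 4 -> exactly as logged
step 7: x = -9 + (-9) = -18, y = 4 + (6) = 10 -> same as recorded
step 8: x = -18 + (-1) = -19, y = 10 + (6) = 16 -> checks out
step 9: x = -19 + (9) = -10, y = 16 + (-3) = 13 -> same as recorded
step 10: x = -10 + (-2) = -12, y = 13 + (-9) = 4 -> exactly as logged
step 11: x = -12 + (-6) = -18, y = 4 + (8) = 12 -> agrees with the log
step 12: x = -18 + (-5) = -23, y = 12 + (-8) = 4 -> no discrepancy
step 13: x = -23 + (0) = -23, y = 4 + (2) = 6 -> a discrepancy with the log
Step 13 is the first one off; corrected, y = 6.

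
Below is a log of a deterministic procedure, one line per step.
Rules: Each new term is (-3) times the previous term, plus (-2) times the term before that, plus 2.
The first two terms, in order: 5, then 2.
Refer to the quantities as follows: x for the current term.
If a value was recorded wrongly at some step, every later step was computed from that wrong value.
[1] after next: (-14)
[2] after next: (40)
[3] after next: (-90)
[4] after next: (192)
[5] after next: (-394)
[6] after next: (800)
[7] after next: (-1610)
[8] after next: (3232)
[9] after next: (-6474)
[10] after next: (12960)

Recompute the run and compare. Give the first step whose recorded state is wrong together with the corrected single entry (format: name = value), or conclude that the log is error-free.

no error

Step 1: x = -3*(2) + (-2)*(5) + (2) = -14 — verified.
Step 2: x = -3*(-14) + (-2)*(2) + (2) = 40 — exactly as logged.
Step 3: x = -3*(40) + (-2)*(-14) + (2) = -90 — same as recorded.
Step 4: x = -3*(-90) + (-2)*(40) + (2) = 192 — matches.
Step 5: x = -3*(192) + (-2)*(-90) + (2) = -394 — exactly as logged.
Step 6: x = -3*(-394) + (-2)*(192) + (2) = 800 — checks out.
Step 7: x = -3*(800) + (-2)*(-394) + (2) = -1610 — no discrepancy.
Step 8: x = -3*(-1610) + (-2)*(800) + (2) = 3232 — matches.
Step 9: x = -3*(3232) + (-2)*(-1610) + (2) = -6474 — in agreement.
Step 10: x = -3*(-6474) + (-2)*(3232) + (2) = 12960 — verified.
All steps check out; nothing to correct.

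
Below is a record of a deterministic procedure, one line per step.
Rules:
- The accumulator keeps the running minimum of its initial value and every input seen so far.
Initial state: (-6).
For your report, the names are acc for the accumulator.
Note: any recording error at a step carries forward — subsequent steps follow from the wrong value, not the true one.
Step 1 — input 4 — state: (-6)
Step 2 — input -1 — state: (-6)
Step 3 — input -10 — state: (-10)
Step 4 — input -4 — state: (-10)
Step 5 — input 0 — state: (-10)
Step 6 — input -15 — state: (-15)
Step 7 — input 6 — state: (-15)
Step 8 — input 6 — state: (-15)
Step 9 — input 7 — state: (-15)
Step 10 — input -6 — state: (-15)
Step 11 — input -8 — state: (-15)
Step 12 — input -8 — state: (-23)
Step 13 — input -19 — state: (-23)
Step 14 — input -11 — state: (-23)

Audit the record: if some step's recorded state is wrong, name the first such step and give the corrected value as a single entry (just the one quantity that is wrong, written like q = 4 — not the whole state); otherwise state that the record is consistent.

step 1: acc = min(-6, 4) = -6 -> agrees with the record
step 2: acc = min(-6, -1) = -6 -> same as recorded
step 3: acc = min(-6, -10) = -10 -> consistent with the record
step 4: acc = min(-10, -4) = -10 -> confirmed correct
step 5: acc = min(-10, 0) = -10 -> matches
step 6: acc = min(-10, -15) = -15 -> consistent with the record
step 7: acc = min(-15, 6) = -15 -> agrees with the record
step 8: acc = min(-15, 6) = -15 -> verified
step 9: acc = min(-15, 7) = -15 -> agrees with the record
step 10: acc = min(-15, -6) = -15 -> in agreement
step 11: acc = min(-15, -8) = -15 -> same as recorded
step 12: acc = min(-15, -8) = -15 -> the record has a different value
The earliest wrong entry is at step 12: it should read acc = -15.

step 12, acc = -15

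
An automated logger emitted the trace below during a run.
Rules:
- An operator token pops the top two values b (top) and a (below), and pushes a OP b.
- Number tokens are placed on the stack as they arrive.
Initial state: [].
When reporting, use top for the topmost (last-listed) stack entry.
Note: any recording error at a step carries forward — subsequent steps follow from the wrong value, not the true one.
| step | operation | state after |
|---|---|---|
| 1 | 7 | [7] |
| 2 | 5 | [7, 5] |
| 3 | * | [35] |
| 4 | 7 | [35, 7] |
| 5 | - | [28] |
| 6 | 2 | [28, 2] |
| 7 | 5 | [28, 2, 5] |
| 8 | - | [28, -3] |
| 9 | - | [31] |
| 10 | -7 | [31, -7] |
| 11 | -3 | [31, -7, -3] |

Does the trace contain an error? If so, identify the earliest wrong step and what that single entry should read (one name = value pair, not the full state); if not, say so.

Recomputing the run from the initial state:
step 1: [7]
step 2: [7, 5]
step 3: [35]
step 4: [35, 7]
step 5: [28]
step 6: [28, 2]
step 7: [28, 2, 5]
step 8: [28, -3]
step 9: [31]
step 10: [31, -7]
step 11: [31, -7, -3]
This matches the trace at every step.

no error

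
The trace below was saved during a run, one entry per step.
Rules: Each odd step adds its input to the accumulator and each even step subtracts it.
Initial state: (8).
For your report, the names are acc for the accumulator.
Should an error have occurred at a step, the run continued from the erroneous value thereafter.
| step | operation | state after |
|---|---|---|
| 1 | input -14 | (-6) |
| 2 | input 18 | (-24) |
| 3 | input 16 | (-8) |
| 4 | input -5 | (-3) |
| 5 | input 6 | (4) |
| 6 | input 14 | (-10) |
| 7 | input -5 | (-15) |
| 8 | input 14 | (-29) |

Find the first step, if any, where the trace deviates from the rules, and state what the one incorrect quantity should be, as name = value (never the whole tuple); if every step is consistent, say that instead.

1. acc = 8 + -14 = -6 (consistent with the trace)
2. acc = -6 - 18 = -24 (no discrepancy)
3. acc = -24 + 16 = -8 (consistent with the trace)
4. acc = -8 - -5 = -3 (confirmed correct)
5. acc = -3 + 6 = 3 (a discrepancy with the trace)
So the first discrepancy is step 5, where the right value is acc = 3.

step 5, acc = 3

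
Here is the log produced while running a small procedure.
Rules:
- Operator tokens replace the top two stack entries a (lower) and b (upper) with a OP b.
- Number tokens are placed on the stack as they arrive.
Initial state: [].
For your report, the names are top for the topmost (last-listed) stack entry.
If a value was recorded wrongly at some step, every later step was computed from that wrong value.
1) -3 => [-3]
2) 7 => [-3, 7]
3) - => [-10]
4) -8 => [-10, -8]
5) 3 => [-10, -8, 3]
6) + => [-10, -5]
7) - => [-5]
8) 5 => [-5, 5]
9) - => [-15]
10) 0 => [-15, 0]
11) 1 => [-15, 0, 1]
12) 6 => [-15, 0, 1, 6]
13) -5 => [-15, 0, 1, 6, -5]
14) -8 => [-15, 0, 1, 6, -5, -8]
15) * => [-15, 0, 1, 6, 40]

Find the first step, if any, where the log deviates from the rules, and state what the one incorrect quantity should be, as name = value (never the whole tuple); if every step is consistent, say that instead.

Recomputing the run from the initial state:
step 1: [-3]
step 2: [-3, 7]
step 3: [-10]
step 4: [-10, -8]
step 5: [-10, -8, 3]
step 6: [-10, -5]
step 7: [-5]
step 8: [-5, 5]
step 9: [-10]
step 10: [-10, 0]
step 11: [-10, 0, 1]
step 12: [-10, 0, 1, 6]
step 13: [-10, 0, 1, 6, -5]
step 14: [-10, 0, 1, 6, -5, -8]
step 15: [-10, 0, 1, 6, 40]
The first disagreement with the log is at step 9, where the value should be top = -10.

step 9, top = -10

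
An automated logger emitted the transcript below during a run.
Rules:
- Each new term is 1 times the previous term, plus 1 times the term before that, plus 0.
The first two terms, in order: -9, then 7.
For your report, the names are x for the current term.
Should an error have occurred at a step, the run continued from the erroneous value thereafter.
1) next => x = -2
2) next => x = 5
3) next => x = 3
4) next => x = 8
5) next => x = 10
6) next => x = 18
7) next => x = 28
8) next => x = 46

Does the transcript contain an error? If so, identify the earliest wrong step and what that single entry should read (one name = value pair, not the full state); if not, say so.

step 5, x = 11

step 1: x = 1*(7) + (1)*(-9) + (0) = -2 -> verified
step 2: x = 1*(-2) + (1)*(7) + (0) = 5 -> in agreement
step 3: x = 1*(5) + (1)*(-2) + (0) = 3 -> no discrepancy
step 4: x = 1*(3) + (1)*(5) + (0) = 8 -> exactly as logged
step 5: x = 1*(8) + (1)*(3) + (0) = 11 -> first mismatch against the transcript
First incorrect step: 5; the correct value is x = 11.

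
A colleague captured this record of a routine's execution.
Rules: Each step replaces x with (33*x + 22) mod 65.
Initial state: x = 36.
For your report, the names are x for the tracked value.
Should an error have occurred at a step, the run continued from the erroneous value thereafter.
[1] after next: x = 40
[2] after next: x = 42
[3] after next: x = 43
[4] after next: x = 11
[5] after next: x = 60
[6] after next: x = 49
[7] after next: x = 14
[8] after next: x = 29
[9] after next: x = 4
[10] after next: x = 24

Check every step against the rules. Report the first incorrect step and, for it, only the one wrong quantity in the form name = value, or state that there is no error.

step 6, x = 52

step 1: x = (33*36 + 22) mod 65 = 40 -> confirmed correct
step 2: x = (33*40 + 22) mod 65 = 42 -> matches
step 3: x = (33*42 + 22) mod 65 = 43 -> verified
step 4: x = (33*43 + 22) mod 65 = 11 -> consistent with the record
step 5: x = (33*11 + 22) mod 65 = 60 -> consistent with the record
step 6: x = (33*60 + 22) mod 65 = 52 -> a discrepancy with the record
The earliest wrong entry is at step 6: it should read x = 52.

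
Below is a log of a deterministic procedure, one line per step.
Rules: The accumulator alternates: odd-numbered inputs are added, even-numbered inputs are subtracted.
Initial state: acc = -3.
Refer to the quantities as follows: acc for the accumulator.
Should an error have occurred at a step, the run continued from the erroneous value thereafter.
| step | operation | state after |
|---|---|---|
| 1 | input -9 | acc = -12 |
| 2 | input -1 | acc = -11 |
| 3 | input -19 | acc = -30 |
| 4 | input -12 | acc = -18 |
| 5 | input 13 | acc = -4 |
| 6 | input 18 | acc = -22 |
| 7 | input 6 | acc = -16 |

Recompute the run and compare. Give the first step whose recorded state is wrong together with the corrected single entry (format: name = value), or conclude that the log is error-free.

Step 1: acc = -3 + -9 = -12 — in agreement.
Step 2: acc = -12 - -1 = -11 — same as recorded.
Step 3: acc = -11 + -19 = -30 — exactly as logged.
Step 4: acc = -30 - -12 = -18 — matches.
Step 5: acc = -18 + 13 = -5 — the log disagrees here.
That makes step 5 the first incorrect line — acc = -5 is what it should show.

step 5, acc = -5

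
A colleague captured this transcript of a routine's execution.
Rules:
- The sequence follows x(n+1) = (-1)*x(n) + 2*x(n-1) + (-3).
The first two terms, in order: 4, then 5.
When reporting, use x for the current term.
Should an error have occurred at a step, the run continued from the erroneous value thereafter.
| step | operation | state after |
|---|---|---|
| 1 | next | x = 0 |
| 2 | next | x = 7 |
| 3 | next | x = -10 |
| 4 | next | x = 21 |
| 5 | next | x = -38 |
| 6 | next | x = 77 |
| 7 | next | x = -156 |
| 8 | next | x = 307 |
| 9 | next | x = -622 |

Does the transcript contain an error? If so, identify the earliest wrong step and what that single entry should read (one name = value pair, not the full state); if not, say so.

step 5, x = -44

Recomputing the run from the initial state:
step 1: x = 0
step 2: x = 7
step 3: x = -10
step 4: x = 21
step 5: x = -44
step 6: x = 83
step 7: x = -174
step 8: x = 337
step 9: x = -688
The first disagreement with the transcript is at step 5, where the value should be x = -44.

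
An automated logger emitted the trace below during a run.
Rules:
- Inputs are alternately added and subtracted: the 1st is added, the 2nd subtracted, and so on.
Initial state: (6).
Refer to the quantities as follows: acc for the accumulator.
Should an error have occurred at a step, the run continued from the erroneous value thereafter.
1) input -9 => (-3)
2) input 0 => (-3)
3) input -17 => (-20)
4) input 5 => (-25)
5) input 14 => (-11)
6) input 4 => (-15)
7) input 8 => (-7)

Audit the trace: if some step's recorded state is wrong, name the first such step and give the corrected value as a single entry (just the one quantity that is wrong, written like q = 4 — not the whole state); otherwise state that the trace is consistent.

no error

Step 1: acc = 6 + -9 = -3 — consistent with the trace.
Step 2: acc = -3 - 0 = -3 — exactly as logged.
Step 3: acc = -3 + -17 = -20 — agrees with the trace.
Step 4: acc = -20 - 5 = -25 — confirmed correct.
Step 5: acc = -25 + 14 = -11 — consistent with the trace.
Step 6: acc = -11 - 4 = -15 — exactly as logged.
Step 7: acc = -15 + 8 = -7 — no discrepancy.
The recomputation confirms every line.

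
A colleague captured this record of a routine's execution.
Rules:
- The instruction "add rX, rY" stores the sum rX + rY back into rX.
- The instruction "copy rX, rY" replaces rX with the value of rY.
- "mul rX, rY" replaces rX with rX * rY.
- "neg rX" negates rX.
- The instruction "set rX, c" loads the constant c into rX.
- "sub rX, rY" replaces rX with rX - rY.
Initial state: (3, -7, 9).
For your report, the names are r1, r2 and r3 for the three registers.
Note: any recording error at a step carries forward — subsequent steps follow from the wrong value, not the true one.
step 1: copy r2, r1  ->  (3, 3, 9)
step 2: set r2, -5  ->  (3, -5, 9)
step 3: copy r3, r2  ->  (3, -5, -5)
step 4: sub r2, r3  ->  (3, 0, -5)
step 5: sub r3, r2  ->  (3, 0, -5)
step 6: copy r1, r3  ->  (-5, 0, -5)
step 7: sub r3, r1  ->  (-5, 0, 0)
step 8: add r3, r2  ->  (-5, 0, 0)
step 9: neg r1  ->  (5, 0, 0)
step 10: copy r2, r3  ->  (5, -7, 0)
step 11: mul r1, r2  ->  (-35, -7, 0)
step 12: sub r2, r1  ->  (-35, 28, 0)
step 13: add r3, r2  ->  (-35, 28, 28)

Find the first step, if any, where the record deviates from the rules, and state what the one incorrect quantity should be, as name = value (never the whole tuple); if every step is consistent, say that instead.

1. r2 = 3 (exactly as logged)
2. r2 = -5 (confirmed correct)
3. r3 = -5 (checks out)
4. r2 = -5 - -5 = 0 (verified)
5. r3 = -5 - 0 = -5 (exactly as logged)
6. r1 = -5 (same as recorded)
7. r3 = -5 - -5 = 0 (same as recorded)
8. r3 = 0 + 0 = 0 (checks out)
9. r1 = -(-5) = 5 (in agreement)
10. r2 = 0 (first mismatch against the record)
Conclusion: step 10 carries the first error; the entry should be r2 = 0.

step 10, r2 = 0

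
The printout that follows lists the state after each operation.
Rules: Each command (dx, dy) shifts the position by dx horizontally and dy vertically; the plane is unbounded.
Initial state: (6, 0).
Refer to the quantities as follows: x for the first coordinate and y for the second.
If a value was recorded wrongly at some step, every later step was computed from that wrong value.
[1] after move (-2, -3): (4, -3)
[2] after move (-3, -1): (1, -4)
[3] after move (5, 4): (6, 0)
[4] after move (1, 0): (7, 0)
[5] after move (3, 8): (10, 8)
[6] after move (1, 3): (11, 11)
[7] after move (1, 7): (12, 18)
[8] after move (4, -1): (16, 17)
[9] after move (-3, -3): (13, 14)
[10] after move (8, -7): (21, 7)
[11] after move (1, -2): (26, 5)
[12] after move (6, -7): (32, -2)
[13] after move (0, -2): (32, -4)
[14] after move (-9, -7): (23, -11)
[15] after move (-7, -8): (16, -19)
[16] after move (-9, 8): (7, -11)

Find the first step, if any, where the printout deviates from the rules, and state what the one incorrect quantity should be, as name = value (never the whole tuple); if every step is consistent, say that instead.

step 11, x = 22

step 1: x = 6 + (-2) = 4, y = 0 + (-3) = -3 -> same as recorded
step 2: x = 4 + (-3) = 1, y = -3 + (-1) = -4 -> in agreement
step 3: x = 1 + (5) = 6, y = -4 + (4) = 0 -> in agreement
step 4: x = 6 + (1) = 7, y = 0 + (0) = 0 -> verified
step 5: x = 7 + (3) = 10, y = 0 + (8) = 8 -> consistent with the printout
step 6: x = 10 + (1) = 11, y = 8 + (3) = 11 -> checks out
step 7: x = 11 + (1) = 12, y = 11 + (7) = 18 -> checks out
step 8: x = 12 + (4) = 16, y = 18 + (-1) = 17 -> checks out
step 9: x = 16 + (-3) = 13, y = 17 + (-3) = 14 -> matches
step 10: x = 13 + (8) = 21, y = 14 + (-7) = 7 -> same as recorded
step 11: x = 21 + (1) = 22, y = 7 + (-2) = 5 -> not what was recorded
First incorrect step: 11; the correct value is x = 22.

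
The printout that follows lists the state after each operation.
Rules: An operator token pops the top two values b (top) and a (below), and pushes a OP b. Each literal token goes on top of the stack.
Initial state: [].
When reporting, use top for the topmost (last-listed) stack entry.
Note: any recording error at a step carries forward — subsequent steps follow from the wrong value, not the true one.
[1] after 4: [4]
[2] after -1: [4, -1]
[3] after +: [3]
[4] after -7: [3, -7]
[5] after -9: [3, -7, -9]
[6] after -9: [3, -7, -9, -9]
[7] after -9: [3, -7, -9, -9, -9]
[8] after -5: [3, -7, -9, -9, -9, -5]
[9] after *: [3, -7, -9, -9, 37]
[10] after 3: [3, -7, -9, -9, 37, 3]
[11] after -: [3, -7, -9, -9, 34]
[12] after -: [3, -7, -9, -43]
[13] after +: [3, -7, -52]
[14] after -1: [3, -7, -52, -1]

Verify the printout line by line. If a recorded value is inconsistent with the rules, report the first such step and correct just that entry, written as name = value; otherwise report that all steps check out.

1. push 4: top = 4 (same as recorded)
2. push -1: top = -1 (exactly as logged)
3. 4 + -1 = 3 (consistent with the printout)
4. push -7: top = -7 (agrees with the printout)
5. push -9: top = -9 (same as recorded)
6. push -9: top = -9 (matches)
7. push -9: top = -9 (no discrepancy)
8. push -5: top = -5 (exactly as logged)
9. -9 * -5 = 45 (the printout disagrees here)
That makes step 9 the first incorrect line — top = 45 is what it should show.

step 9, top = 45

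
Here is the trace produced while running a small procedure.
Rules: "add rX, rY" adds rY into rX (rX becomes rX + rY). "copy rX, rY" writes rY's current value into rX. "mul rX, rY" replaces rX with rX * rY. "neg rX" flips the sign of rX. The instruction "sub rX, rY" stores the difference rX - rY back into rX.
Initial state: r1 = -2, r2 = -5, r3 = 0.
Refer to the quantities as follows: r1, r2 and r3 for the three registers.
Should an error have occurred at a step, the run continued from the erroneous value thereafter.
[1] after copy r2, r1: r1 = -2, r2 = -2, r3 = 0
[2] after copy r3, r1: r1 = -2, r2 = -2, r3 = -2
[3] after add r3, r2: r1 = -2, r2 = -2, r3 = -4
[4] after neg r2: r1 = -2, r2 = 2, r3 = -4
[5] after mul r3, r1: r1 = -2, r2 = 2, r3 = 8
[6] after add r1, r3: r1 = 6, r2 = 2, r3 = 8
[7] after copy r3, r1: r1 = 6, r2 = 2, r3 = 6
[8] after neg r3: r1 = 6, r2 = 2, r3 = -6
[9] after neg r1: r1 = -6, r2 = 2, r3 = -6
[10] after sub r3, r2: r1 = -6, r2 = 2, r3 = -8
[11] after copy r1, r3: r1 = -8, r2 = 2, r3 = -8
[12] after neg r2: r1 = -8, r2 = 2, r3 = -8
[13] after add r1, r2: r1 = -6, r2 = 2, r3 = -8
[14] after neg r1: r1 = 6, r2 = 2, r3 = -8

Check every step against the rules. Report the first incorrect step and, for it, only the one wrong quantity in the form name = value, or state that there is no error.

step 12, r2 = -2

Recomputing the run from the initial state:
step 1: r1 = -2, r2 = -2, r3 = 0
step 2: r1 = -2, r2 = -2, r3 = -2
step 3: r1 = -2, r2 = -2, r3 = -4
step 4: r1 = -2, r2 = 2, r3 = -4
step 5: r1 = -2, r2 = 2, r3 = 8
step 6: r1 = 6, r2 = 2, r3 = 8
step 7: r1 = 6, r2 = 2, r3 = 6
step 8: r1 = 6, r2 = 2, r3 = -6
step 9: r1 = -6, r2 = 2, r3 = -6
step 10: r1 = -6, r2 = 2, r3 = -8
step 11: r1 = -8, r2 = 2, r3 = -8
step 12: r1 = -8, r2 = -2, r3 = -8
step 13: r1 = -10, r2 = -2, r3 = -8
step 14: r1 = 10, r2 = -2, r3 = -8
The first disagreement with the trace is at step 12, where the value should be r2 = -2.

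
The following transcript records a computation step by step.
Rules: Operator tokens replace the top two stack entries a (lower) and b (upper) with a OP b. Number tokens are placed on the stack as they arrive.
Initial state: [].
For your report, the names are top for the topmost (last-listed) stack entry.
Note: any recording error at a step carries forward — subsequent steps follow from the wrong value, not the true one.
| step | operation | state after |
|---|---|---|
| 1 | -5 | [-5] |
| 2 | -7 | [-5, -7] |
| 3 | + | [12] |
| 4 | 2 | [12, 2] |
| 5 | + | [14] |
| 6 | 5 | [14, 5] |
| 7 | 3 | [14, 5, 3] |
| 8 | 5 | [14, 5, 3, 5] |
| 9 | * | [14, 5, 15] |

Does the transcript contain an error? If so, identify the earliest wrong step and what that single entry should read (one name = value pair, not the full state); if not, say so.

step 3, top = -12

step 1: push -5: top = -5 -> same as recorded
step 2: push -7: top = -7 -> no discrepancy
step 3: -5 + -7 = -12 -> the transcript has a different value
The audit stops at step 3: the recorded entry is wrong and should be top = -12.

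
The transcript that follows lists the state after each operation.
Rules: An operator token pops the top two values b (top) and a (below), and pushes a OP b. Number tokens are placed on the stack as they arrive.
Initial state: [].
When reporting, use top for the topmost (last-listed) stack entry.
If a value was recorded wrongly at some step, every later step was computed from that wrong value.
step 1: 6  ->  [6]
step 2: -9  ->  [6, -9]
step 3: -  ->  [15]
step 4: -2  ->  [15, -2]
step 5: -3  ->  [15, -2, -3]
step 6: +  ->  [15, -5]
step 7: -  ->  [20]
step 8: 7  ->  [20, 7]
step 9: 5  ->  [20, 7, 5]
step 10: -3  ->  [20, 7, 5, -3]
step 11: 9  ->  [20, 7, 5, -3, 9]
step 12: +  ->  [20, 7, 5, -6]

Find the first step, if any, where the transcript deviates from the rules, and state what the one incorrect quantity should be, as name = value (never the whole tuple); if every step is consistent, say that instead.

step 12, top = 6

1. push 6: top = 6 (same as recorded)
2. push -9: top = -9 (confirmed correct)
3. 6 - -9 = 15 (same as recorded)
4. push -2: top = -2 (verified)
5. push -3: top = -3 (matches)
6. -2 + -3 = -5 (matches)
7. 15 - -5 = 20 (consistent with the transcript)
8. push 7: top = 7 (matches)
9. push 5: top = 5 (matches)
10. push -3: top = -3 (matches)
11. push 9: top = 9 (same as recorded)
12. -3 + 9 = 6 (the transcript disagrees here)
First incorrect step: 12; the correct value is top = 6.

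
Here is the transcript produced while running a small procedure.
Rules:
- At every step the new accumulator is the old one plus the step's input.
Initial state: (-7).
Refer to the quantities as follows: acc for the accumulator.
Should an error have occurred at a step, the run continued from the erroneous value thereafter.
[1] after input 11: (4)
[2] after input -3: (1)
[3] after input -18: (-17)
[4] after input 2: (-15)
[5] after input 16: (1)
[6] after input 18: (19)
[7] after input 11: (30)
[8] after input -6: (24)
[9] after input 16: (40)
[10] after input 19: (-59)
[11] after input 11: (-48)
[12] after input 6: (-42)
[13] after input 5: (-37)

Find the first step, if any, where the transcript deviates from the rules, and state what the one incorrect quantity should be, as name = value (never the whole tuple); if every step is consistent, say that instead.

step 10, acc = 59

1. acc = -7 + 11 = 4 (exactly as logged)
2. acc = 4 + -3 = 1 (agrees with the transcript)
3. acc = 1 + -18 = -17 (agrees with the transcript)
4. acc = -17 + 2 = -15 (in agreement)
5. acc = -15 + 16 = 1 (checks out)
6. acc = 1 + 18 = 19 (in agreement)
7. acc = 19 + 11 = 30 (checks out)
8. acc = 30 + -6 = 24 (verified)
9. acc = 24 + 16 = 40 (confirmed correct)
10. acc = 40 + 19 = 59 (the recorded entry deviates here)
First deviation found at step 10; the corrected entry is acc = 59.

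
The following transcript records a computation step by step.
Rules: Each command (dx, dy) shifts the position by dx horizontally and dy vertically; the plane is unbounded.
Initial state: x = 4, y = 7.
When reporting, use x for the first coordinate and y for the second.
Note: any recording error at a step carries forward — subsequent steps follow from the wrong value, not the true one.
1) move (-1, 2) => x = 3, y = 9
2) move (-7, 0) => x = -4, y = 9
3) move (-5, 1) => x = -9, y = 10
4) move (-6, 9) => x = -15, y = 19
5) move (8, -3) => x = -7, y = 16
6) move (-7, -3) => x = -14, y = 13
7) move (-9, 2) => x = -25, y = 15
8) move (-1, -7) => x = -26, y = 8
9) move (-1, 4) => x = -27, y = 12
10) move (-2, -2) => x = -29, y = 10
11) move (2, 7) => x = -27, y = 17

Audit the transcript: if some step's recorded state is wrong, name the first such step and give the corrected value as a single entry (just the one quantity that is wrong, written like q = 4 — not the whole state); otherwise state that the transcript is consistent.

1. x = 4 + (-1) = 3, y = 7 + (2) = 9 (checks out)
2. x = 3 + (-7) = -4, y = 9 + (0) = 9 (in agreement)
3. x = -4 + (-5) = -9, y = 9 + (1) = 10 (agrees with the transcript)
4. x = -9 + (-6) = -15, y = 10 + (9) = 19 (matches)
5. x = -15 + (8) = -7, y = 19 + (-3) = 16 (checks out)
6. x = -7 + (-7) = -14, y = 16 + (-3) = 13 (no discrepancy)
7. x = -14 + (-9) = -23, y = 13 + (2) = 15 (first mismatch against the transcript)
First incorrect step: 7; the correct value is x = -23.

step 7, x = -23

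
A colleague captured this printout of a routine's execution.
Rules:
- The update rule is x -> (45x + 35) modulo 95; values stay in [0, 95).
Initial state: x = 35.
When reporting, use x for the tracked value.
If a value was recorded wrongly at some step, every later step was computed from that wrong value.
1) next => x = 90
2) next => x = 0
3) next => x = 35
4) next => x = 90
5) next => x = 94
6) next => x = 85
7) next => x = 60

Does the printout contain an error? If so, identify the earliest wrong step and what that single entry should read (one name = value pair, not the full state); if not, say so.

step 5, x = 0

Recomputing the run from the initial state:
step 1: x = 90
step 2: x = 0
step 3: x = 35
step 4: x = 90
step 5: x = 0
step 6: x = 35
step 7: x = 90
The first disagreement with the printout is at step 5, where the value should be x = 0.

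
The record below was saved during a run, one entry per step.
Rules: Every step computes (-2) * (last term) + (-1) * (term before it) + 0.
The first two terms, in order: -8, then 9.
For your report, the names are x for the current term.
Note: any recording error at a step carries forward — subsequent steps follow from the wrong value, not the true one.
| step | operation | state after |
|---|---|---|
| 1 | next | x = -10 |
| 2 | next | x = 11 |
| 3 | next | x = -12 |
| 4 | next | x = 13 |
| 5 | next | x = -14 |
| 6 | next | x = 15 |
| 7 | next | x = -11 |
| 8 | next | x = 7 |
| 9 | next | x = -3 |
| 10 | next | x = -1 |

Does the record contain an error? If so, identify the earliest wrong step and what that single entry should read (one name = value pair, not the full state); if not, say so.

step 7, x = -16

step 1: x = -2*(9) + (-1)*(-8) + (0) = -10 -> agrees with the record
step 2: x = -2*(-10) + (-1)*(9) + (0) = 11 -> checks out
step 3: x = -2*(11) + (-1)*(-10) + (0) = -12 -> agrees with the record
step 4: x = -2*(-12) + (-1)*(11) + (0) = 13 -> consistent with the record
step 5: x = -2*(13) + (-1)*(-12) + (0) = -14 -> verified
step 6: x = -2*(-14) + (-1)*(13) + (0) = 15 -> consistent with the record
step 7: x = -2*(15) + (-1)*(-14) + (0) = -16 -> a discrepancy with the record
That makes step 7 the first incorrect line — x = -16 is what it should show.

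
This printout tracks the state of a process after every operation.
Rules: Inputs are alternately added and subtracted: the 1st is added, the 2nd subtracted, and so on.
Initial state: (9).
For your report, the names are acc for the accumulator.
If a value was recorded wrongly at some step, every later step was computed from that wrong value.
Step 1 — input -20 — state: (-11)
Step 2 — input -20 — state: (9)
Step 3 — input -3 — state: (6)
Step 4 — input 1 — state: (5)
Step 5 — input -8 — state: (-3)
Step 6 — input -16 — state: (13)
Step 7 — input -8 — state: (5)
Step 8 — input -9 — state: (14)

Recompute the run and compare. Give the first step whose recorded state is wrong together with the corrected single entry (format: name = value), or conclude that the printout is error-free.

Recomputing the run from the initial state:
step 1: acc = -11
step 2: acc = 9
step 3: acc = 6
step 4: acc = 5
step 5: acc = -3
step 6: acc = 13
step 7: acc = 5
step 8: acc = 14
This matches the printout at every step.

no error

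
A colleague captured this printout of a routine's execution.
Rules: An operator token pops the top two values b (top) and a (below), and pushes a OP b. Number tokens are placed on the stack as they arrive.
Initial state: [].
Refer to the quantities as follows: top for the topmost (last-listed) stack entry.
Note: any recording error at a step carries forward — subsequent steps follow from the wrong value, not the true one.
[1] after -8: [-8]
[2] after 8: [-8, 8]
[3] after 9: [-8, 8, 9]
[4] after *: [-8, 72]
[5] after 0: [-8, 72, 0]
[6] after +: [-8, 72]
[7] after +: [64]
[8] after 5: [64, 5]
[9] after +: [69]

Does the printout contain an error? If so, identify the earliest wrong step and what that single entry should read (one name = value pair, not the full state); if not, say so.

no error

Recomputing the run from the initial state:
step 1: [-8]
step 2: [-8, 8]
step 3: [-8, 8, 9]
step 4: [-8, 72]
step 5: [-8, 72, 0]
step 6: [-8, 72]
step 7: [64]
step 8: [64, 5]
step 9: [69]
This matches the printout at every step.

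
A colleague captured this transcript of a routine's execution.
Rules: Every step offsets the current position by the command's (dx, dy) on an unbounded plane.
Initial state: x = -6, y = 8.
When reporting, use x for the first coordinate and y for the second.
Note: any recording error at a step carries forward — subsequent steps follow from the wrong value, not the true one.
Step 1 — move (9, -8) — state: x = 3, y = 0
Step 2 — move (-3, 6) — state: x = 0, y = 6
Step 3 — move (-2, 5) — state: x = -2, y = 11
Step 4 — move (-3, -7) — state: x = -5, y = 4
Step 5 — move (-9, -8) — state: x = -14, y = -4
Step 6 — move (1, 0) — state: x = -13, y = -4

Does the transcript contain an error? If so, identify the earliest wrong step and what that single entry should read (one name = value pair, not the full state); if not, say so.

Step 1: x = -6 + (9) = 3, y = 8 + (-8) = 0 — confirmed correct.
Step 2: x = 3 + (-3) = 0, y = 0 + (6) = 6 — checks out.
Step 3: x = 0 + (-2) = -2, y = 6 + (5) = 11 — agrees with the transcript.
Step 4: x = -2 + (-3) = -5, y = 11 + (-7) = 4 — no discrepancy.
Step 5: x = -5 + (-9) = -14, y = 4 + (-8) = -4 — in agreement.
Step 6: x = -14 + (1) = -13, y = -4 + (0) = -4 — matches.
The whole run recomputes cleanly — no discrepancies.

no error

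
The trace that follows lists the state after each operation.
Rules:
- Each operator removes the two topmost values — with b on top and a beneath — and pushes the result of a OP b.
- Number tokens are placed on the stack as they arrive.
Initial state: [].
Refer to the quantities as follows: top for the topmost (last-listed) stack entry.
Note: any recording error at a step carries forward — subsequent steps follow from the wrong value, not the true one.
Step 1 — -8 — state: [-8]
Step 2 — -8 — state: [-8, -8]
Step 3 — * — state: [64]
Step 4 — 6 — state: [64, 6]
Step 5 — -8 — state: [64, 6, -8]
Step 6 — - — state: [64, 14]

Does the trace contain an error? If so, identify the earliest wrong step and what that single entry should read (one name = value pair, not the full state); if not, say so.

no error

step 1: push -8: top = -8 -> same as recorded
step 2: push -8: top = -8 -> confirmed correct
step 3: -8 * -8 = 64 -> confirmed correct
step 4: push 6: top = 6 -> consistent with the trace
step 5: push -8: top = -8 -> verified
step 6: 6 - -8 = 14 -> agrees with the trace
Nothing is out of place; the run is error-free.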